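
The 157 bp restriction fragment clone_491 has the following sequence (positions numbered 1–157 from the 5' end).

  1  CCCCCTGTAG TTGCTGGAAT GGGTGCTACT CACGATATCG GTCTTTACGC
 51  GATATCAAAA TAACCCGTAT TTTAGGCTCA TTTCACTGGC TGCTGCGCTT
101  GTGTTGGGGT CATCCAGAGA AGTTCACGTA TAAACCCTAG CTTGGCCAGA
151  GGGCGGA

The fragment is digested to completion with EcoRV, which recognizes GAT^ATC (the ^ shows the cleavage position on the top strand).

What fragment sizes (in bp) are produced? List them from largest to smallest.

EcoRV sites (GATATC) start at positions 34, 51.
EcoRV cuts after base 3 of each site, so after positions 36, 53.
Linear molecule, 2 cuts → 3 fragments:
  1–36 → 36 bp
  37–53 → 17 bp
  54–157 → 104 bp
Sorted largest to smallest: 104, 36, 17 bp.

104, 36, 17 bp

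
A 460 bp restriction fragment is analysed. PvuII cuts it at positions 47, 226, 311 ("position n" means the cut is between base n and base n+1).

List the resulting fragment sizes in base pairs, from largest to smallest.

179, 149, 85, 47 bp

Linear molecule, 3 cuts → 4 fragments:
  47 − 0 = 47 bp
  226 − 47 = 179 bp
  311 − 226 = 85 bp
  460 − 311 = 149 bp
Sorted largest to smallest: 179, 149, 85, 47 bp.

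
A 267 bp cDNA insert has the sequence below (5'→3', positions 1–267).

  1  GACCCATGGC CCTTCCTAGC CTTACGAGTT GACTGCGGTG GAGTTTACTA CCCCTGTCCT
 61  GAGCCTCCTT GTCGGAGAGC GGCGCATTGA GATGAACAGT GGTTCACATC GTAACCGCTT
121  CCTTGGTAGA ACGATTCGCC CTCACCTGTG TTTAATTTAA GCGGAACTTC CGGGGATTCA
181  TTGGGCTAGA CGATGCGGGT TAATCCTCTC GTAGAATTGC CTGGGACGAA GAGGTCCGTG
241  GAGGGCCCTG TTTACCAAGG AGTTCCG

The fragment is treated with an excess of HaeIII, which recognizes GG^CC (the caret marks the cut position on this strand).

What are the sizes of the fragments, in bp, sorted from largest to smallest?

HaeIII sites (GGCC) start at positions 8, 244.
HaeIII cuts after base 2 of each site, so after positions 9, 245.
Linear molecule, 2 cuts → 3 fragments:
  1–9 → 9 bp
  10–245 → 236 bp
  246–267 → 22 bp
Sorted largest to smallest: 236, 22, 9 bp.

236, 22, 9 bp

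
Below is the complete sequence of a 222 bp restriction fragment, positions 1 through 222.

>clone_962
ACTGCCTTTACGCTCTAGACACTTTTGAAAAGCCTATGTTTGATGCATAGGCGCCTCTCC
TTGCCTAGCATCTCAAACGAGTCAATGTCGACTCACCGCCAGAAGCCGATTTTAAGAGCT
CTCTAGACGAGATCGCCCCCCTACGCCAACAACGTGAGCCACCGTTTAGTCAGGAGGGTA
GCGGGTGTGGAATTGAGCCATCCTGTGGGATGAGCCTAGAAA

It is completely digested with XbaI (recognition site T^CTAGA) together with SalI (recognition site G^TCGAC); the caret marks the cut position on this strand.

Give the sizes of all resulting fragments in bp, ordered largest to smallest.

100, 73, 35, 14 bp

XbaI sites (TCTAGA) start at positions 14, 122.
XbaI cuts after the first base of each site, so after positions 14, 122.
The SalI site (GTCGAC) starts at position 87.
SalI cuts after the first base of each site, so after position 87.
Combined cut positions: 14, 87, 122.
Linear molecule, 3 cuts → 4 fragments:
  1–14 → 14 bp
  15–87 → 73 bp
  88–122 → 35 bp
  123–222 → 100 bp
Sorted largest to smallest: 100, 73, 35, 14 bp.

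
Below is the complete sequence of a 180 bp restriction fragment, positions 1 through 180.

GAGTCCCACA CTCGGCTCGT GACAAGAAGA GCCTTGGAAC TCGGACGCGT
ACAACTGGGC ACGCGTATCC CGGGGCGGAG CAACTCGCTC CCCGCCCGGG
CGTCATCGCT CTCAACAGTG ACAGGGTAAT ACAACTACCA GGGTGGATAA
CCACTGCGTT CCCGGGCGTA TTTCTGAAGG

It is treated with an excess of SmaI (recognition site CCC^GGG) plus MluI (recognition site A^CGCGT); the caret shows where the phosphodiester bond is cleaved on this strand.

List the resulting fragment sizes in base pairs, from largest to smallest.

SmaI sites (CCCGGG) start at positions 69, 95, 161.
SmaI cuts after base 3 of each site, so after positions 71, 97, 163.
MluI sites (ACGCGT) start at positions 45, 61.
MluI cuts after the first base of each site, so after positions 45, 61.
Combined cut positions: 45, 61, 71, 97, 163.
Linear molecule, 5 cuts → 6 fragments:
  1–45 → 45 bp
  46–61 → 16 bp
  62–71 → 10 bp
  72–97 → 26 bp
  98–163 → 66 bp
  164–180 → 17 bp
Sorted largest to smallest: 66, 45, 26, 17, 16, 10 bp.

66, 45, 26, 17, 16, 10 bp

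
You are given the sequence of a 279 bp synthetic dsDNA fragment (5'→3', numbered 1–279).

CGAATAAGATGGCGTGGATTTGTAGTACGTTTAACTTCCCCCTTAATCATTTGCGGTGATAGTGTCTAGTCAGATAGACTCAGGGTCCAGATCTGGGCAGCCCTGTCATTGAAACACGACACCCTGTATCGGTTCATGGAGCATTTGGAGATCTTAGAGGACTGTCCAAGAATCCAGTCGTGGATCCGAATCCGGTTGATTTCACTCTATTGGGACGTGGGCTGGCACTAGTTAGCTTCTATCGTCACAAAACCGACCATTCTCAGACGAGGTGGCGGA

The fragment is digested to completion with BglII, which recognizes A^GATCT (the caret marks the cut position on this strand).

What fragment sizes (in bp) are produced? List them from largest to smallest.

130, 89, 60 bp

BglII sites (AGATCT) start at positions 89, 149.
BglII cuts after the first base of each site, so after positions 89, 149.
Linear molecule, 2 cuts → 3 fragments:
  1–89 → 89 bp
  90–149 → 60 bp
  150–279 → 130 bp
Sorted largest to smallest: 130, 89, 60 bp.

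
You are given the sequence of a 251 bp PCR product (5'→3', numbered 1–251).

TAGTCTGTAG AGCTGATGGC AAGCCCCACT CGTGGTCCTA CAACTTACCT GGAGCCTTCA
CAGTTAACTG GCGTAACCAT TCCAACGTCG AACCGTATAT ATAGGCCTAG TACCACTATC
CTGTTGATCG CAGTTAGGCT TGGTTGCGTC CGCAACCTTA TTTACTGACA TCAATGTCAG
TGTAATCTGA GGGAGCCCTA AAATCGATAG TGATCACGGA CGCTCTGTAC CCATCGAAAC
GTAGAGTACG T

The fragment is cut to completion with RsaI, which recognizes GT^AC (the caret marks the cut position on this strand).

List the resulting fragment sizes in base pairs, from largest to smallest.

117, 111, 19, 4 bp

RsaI sites (GTAC) start at positions 110, 227, 246.
RsaI cuts after base 2 of each site, so after positions 111, 228, 247.
Linear molecule, 3 cuts → 4 fragments:
  1–111 → 111 bp
  112–228 → 117 bp
  229–247 → 19 bp
  248–251 → 4 bp
Sorted largest to smallest: 117, 111, 19, 4 bp.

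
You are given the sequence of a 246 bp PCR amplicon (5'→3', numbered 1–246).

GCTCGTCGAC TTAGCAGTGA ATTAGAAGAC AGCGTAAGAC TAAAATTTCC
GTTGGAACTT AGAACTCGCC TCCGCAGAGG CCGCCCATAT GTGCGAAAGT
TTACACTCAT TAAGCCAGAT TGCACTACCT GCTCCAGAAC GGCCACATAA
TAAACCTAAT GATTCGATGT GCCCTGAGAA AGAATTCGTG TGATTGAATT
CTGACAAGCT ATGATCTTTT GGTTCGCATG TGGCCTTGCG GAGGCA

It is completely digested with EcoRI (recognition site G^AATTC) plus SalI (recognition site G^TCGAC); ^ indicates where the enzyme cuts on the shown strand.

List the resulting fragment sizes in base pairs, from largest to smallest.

EcoRI sites (GAATTC) start at positions 182, 196.
EcoRI cuts after the first base of each site, so after positions 182, 196.
The SalI site (GTCGAC) starts at position 5.
SalI cuts after the first base of each site, so after position 5.
Combined cut positions: 5, 182, 196.
Linear molecule, 3 cuts → 4 fragments:
  1–5 → 5 bp
  6–182 → 177 bp
  183–196 → 14 bp
  197–246 → 50 bp
Sorted largest to smallest: 177, 50, 14, 5 bp.

177, 50, 14, 5 bp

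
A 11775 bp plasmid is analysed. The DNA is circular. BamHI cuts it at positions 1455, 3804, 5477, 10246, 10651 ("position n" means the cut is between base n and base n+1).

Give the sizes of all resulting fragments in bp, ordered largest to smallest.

4769, 2579, 2349, 1673, 405 bp

Circular molecule, 5 cuts → 5 fragments:
  3804 − 1455 = 2349 bp
  5477 − 3804 = 1673 bp
  10246 − 5477 = 4769 bp
  10651 − 10246 = 405 bp
  wrap: 11775 − 10651 + 1455 = 2579 bp
Sorted largest to smallest: 4769, 2579, 2349, 1673, 405 bp.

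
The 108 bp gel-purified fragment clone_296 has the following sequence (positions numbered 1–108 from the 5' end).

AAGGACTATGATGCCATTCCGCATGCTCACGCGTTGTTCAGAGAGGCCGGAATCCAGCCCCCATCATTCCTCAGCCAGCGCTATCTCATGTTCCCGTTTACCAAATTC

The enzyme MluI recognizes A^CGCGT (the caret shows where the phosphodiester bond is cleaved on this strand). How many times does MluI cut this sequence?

ACGCGT occurs starting at position 29.
MluI cuts at 1 site.

1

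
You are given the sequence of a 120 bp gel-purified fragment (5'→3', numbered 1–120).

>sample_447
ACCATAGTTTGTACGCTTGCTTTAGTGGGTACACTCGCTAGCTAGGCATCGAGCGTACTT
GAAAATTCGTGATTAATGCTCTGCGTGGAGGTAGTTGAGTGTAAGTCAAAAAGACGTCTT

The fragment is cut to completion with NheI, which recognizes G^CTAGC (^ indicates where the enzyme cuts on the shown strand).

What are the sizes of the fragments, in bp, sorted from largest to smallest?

83, 37 bp

The NheI site (GCTAGC) starts at position 37.
NheI cuts after the first base of each site, so after position 37.
Linear molecule, 1 cut → 2 fragments:
  1–37 → 37 bp
  38–120 → 83 bp
Sorted largest to smallest: 83, 37 bp.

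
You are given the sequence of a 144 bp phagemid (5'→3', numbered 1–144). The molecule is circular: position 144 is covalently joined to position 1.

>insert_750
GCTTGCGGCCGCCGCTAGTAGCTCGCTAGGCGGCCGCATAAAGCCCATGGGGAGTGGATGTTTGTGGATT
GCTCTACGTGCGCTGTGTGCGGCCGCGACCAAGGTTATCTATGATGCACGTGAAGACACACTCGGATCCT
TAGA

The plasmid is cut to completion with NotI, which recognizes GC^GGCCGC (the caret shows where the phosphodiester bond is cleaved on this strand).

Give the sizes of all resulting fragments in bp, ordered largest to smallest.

NotI sites (GCGGCCGC) start at positions 5, 30, 89.
NotI cuts after base 2 of each site, so after positions 6, 31, 90.
Circular molecule, 3 cuts → 3 fragments:
  7–31 → 25 bp
  32–90 → 59 bp
  91–144 then 1–6 → 54 + 6 = 60 bp
Sorted largest to smallest: 60, 59, 25 bp.

60, 59, 25 bp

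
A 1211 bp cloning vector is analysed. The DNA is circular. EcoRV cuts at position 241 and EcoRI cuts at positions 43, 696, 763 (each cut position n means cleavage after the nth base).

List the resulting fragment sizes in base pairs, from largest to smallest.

491, 455, 198, 67 bp

Combined cut positions (sorted): 43, 241, 696, 763.
Circular molecule, 4 cuts → 4 fragments:
  241 − 43 = 198 bp
  696 − 241 = 455 bp
  763 − 696 = 67 bp
  wrap: 1211 − 763 + 43 = 491 bp
Sorted largest to smallest: 491, 455, 198, 67 bp.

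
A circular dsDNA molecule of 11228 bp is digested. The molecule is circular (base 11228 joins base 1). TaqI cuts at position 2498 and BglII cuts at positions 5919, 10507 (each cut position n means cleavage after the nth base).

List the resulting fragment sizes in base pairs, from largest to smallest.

4588, 3421, 3219 bp

Combined cut positions (sorted): 2498, 5919, 10507.
Circular molecule, 3 cuts → 3 fragments:
  5919 − 2498 = 3421 bp
  10507 − 5919 = 4588 bp
  wrap: 11228 − 10507 + 2498 = 3219 bp
Sorted largest to smallest: 4588, 3421, 3219 bp.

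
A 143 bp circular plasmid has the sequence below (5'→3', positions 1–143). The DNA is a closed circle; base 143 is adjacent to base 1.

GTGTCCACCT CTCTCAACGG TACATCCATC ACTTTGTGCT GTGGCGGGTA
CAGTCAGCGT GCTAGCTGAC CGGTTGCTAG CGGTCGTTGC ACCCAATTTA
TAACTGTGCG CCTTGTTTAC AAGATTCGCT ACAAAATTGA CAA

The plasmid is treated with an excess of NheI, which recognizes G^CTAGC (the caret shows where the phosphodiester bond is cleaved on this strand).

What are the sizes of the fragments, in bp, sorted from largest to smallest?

128, 15 bp

NheI sites (GCTAGC) start at positions 61, 76.
NheI cuts after the first base of each site, so after positions 61, 76.
Circular molecule, 2 cuts → 2 fragments:
  62–76 → 15 bp
  77–143 then 1–61 → 67 + 61 = 128 bp
Sorted largest to smallest: 128, 15 bp.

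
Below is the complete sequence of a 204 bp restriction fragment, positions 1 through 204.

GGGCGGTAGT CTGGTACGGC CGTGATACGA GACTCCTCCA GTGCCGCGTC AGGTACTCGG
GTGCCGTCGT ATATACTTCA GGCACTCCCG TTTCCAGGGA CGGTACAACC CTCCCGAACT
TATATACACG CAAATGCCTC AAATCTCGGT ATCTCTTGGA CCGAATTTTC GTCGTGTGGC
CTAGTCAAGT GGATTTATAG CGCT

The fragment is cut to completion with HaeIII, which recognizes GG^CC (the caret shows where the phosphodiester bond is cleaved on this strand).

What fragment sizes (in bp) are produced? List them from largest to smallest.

HaeIII sites (GGCC) start at positions 18, 178.
HaeIII cuts after base 2 of each site, so after positions 19, 179.
Linear molecule, 2 cuts → 3 fragments:
  1–19 → 19 bp
  20–179 → 160 bp
  180–204 → 25 bp
Sorted largest to smallest: 160, 25, 19 bp.

160, 25, 19 bp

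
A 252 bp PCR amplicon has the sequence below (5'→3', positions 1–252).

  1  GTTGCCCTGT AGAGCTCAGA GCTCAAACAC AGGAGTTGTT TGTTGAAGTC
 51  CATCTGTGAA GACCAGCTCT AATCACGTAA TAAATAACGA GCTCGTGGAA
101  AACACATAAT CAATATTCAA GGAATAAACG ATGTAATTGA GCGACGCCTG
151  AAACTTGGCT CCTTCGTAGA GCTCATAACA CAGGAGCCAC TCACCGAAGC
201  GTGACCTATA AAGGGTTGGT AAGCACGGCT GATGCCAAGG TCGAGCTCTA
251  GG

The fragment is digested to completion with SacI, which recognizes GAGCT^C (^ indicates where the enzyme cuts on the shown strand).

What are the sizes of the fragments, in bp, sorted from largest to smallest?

SacI sites (GAGCTC) start at positions 12, 19, 89, 169, 243.
SacI cuts after base 5 of each site (before the last base), so after positions 16, 23, 93, 173, 247.
Linear molecule, 5 cuts → 6 fragments:
  1–16 → 16 bp
  17–23 → 7 bp
  24–93 → 70 bp
  94–173 → 80 bp
  174–247 → 74 bp
  248–252 → 5 bp
Sorted largest to smallest: 80, 74, 70, 16, 7, 5 bp.

80, 74, 70, 16, 7, 5 bp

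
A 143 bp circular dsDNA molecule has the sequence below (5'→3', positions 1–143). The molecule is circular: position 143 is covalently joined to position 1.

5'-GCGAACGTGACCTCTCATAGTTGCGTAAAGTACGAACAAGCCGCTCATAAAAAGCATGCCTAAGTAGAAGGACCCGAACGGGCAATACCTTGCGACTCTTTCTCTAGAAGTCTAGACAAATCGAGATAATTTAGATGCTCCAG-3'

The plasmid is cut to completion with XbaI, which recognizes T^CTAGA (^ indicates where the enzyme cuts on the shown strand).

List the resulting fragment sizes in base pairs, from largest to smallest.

135, 8 bp

XbaI sites (TCTAGA) start at positions 103, 111.
XbaI cuts after the first base of each site, so after positions 103, 111.
Circular molecule, 2 cuts → 2 fragments:
  104–111 → 8 bp
  112–143 then 1–103 → 32 + 103 = 135 bp
Sorted largest to smallest: 135, 8 bp.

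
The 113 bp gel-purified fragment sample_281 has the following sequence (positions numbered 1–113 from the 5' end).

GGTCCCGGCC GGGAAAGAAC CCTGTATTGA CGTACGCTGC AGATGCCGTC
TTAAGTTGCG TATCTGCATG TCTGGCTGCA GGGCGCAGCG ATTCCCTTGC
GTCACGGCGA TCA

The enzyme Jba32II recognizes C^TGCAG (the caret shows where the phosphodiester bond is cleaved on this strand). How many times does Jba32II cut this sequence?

2

CTGCAG occurs starting at positions 37, 76.
Jba32II cuts at 2 sites.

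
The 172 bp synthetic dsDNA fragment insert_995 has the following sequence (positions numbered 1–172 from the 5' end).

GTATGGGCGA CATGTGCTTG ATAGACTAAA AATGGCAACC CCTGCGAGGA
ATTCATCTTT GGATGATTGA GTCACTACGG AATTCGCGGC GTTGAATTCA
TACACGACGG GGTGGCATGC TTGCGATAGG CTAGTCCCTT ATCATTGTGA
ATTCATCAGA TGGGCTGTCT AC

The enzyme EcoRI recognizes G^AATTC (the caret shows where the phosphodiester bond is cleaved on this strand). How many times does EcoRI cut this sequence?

GAATTC occurs starting at positions 49, 80, 94, 149.
EcoRI cuts at 4 sites.

4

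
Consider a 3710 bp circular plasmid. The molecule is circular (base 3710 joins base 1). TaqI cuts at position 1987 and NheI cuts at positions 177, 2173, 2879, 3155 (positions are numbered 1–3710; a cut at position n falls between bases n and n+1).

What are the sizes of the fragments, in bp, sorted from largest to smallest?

1810, 732, 706, 276, 186 bp

Combined cut positions (sorted): 177, 1987, 2173, 2879, 3155.
Circular molecule, 5 cuts → 5 fragments:
  1987 − 177 = 1810 bp
  2173 − 1987 = 186 bp
  2879 − 2173 = 706 bp
  3155 − 2879 = 276 bp
  wrap: 3710 − 3155 + 177 = 732 bp
Sorted largest to smallest: 1810, 732, 706, 276, 186 bp.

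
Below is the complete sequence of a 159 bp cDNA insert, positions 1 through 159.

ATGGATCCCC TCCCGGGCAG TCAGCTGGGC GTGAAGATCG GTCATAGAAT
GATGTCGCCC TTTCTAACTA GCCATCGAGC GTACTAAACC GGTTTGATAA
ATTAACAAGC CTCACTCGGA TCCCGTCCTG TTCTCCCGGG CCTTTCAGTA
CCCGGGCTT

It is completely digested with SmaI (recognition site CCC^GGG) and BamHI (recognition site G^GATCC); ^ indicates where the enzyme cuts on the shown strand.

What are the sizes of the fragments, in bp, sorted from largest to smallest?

SmaI sites (CCCGGG) start at positions 12, 135, 151.
SmaI cuts after base 3 of each site, so after positions 14, 137, 153.
BamHI sites (GGATCC) start at positions 3, 118.
BamHI cuts after the first base of each site, so after positions 3, 118.
Combined cut positions: 3, 14, 118, 137, 153.
Linear molecule, 5 cuts → 6 fragments:
  1–3 → 3 bp
  4–14 → 11 bp
  15–118 → 104 bp
  119–137 → 19 bp
  138–153 → 16 bp
  154–159 → 6 bp
Sorted largest to smallest: 104, 19, 16, 11, 6, 3 bp.

104, 19, 16, 11, 6, 3 bp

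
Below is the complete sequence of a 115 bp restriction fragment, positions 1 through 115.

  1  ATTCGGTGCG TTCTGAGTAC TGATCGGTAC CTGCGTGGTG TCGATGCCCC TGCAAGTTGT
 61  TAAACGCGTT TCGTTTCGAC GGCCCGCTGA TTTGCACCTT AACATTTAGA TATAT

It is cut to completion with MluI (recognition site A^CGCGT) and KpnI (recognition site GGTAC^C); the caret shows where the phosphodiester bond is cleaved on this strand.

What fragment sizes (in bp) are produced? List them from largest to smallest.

The MluI site (ACGCGT) starts at position 64.
MluI cuts after the first base of each site, so after position 64.
The KpnI site (GGTACC) starts at position 26.
KpnI cuts after base 5 of each site (before the last base), so after position 30.
Combined cut positions: 30, 64.
Linear molecule, 2 cuts → 3 fragments:
  1–30 → 30 bp
  31–64 → 34 bp
  65–115 → 51 bp
Sorted largest to smallest: 51, 34, 30 bp.

51, 34, 30 bp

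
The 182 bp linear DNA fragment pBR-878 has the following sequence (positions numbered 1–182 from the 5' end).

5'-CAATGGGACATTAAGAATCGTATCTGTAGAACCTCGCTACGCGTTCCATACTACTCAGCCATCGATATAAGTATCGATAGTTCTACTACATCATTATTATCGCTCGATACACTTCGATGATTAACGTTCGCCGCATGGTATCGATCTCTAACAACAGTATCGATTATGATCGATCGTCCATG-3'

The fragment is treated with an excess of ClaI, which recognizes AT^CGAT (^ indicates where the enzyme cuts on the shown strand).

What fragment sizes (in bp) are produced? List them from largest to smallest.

ClaI sites (ATCGAT) start at positions 61, 73, 140, 159, 169.
ClaI cuts after base 2 of each site, so after positions 62, 74, 141, 160, 170.
Linear molecule, 5 cuts → 6 fragments:
  1–62 → 62 bp
  63–74 → 12 bp
  75–141 → 67 bp
  142–160 → 19 bp
  161–170 → 10 bp
  171–182 → 12 bp
Sorted largest to smallest: 67, 62, 19, 12, 12, 10 bp.

67, 62, 19, 12, 12, 10 bp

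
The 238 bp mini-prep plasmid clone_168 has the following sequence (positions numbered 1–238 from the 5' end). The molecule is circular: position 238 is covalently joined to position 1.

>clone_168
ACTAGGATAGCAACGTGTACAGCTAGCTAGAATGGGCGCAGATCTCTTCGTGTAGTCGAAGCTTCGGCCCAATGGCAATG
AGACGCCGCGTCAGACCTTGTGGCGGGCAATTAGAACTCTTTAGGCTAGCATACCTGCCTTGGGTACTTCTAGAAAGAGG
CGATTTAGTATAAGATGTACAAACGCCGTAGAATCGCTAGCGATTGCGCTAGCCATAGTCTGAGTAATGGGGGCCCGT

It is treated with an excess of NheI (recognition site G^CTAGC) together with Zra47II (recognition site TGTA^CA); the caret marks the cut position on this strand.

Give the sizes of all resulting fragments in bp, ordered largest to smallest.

NheI sites (GCTAGC) start at positions 22, 125, 196, 208.
NheI cuts after the first base of each site, so after positions 22, 125, 196, 208.
Zra47II sites (TGTACA) start at positions 16, 176.
Zra47II cuts after base 4 of each site, so after positions 19, 179.
Combined cut positions: 19, 22, 125, 179, 196, 208.
Circular molecule, 6 cuts → 6 fragments:
  20–22 → 3 bp
  23–125 → 103 bp
  126–179 → 54 bp
  180–196 → 17 bp
  197–208 → 12 bp
  209–238 then 1–19 → 30 + 19 = 49 bp
Sorted largest to smallest: 103, 54, 49, 17, 12, 3 bp.

103, 54, 49, 17, 12, 3 bp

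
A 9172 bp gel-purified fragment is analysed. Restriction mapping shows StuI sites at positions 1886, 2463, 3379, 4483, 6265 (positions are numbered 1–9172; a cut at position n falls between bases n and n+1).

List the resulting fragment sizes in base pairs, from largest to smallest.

2907, 1886, 1782, 1104, 916, 577 bp

Linear molecule, 5 cuts → 6 fragments:
  1886 − 0 = 1886 bp
  2463 − 1886 = 577 bp
  3379 − 2463 = 916 bp
  4483 − 3379 = 1104 bp
  6265 − 4483 = 1782 bp
  9172 − 6265 = 2907 bp
Sorted largest to smallest: 2907, 1886, 1782, 1104, 916, 577 bp.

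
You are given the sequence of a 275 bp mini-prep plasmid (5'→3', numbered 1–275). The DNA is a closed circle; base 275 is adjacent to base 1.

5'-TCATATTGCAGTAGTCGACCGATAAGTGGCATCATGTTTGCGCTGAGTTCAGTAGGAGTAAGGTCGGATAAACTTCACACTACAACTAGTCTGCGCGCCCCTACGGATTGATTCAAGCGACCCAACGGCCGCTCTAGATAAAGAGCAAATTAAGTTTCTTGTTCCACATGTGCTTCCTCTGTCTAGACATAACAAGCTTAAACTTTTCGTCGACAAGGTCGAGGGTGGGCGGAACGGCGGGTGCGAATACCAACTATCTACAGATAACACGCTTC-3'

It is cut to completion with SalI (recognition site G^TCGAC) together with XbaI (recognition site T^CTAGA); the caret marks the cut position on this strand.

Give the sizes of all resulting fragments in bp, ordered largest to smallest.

119, 80, 49, 27 bp

SalI sites (GTCGAC) start at positions 14, 209.
SalI cuts after the first base of each site, so after positions 14, 209.
XbaI sites (TCTAGA) start at positions 133, 182.
XbaI cuts after the first base of each site, so after positions 133, 182.
Combined cut positions: 14, 133, 182, 209.
Circular molecule, 4 cuts → 4 fragments:
  15–133 → 119 bp
  134–182 → 49 bp
  183–209 → 27 bp
  210–275 then 1–14 → 66 + 14 = 80 bp
Sorted largest to smallest: 119, 80, 49, 27 bp.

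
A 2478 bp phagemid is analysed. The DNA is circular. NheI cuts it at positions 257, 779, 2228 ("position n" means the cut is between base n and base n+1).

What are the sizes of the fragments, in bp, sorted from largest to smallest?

Circular molecule, 3 cuts → 3 fragments:
  779 − 257 = 522 bp
  2228 − 779 = 1449 bp
  wrap: 2478 − 2228 + 257 = 507 bp
Sorted largest to smallest: 1449, 522, 507 bp.

1449, 522, 507 bp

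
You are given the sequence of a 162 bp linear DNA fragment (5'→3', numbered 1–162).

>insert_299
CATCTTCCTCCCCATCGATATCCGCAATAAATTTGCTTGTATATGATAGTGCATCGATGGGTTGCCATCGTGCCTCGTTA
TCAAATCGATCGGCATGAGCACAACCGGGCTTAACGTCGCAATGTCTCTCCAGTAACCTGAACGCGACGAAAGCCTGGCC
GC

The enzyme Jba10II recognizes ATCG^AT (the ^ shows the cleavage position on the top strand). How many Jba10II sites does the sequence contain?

ATCGAT occurs starting at positions 14, 53, 85.
Jba10II cuts at 3 sites.

3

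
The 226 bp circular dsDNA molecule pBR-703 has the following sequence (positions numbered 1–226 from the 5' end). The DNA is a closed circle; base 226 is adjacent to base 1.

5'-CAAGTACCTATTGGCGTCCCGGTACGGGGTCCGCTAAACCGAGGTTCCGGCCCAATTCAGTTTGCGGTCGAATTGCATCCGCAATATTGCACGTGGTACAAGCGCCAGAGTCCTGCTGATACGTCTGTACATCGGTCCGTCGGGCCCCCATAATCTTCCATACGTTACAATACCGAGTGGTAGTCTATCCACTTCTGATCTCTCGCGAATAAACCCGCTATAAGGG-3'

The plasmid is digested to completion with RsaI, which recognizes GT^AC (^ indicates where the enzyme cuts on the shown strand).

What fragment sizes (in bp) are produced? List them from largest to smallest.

103, 74, 31, 18 bp

RsaI sites (GTAC) start at positions 4, 22, 96, 127.
RsaI cuts after base 2 of each site, so after positions 5, 23, 97, 128.
Circular molecule, 4 cuts → 4 fragments:
  6–23 → 18 bp
  24–97 → 74 bp
  98–128 → 31 bp
  129–226 then 1–5 → 98 + 5 = 103 bp
Sorted largest to smallest: 103, 74, 31, 18 bp.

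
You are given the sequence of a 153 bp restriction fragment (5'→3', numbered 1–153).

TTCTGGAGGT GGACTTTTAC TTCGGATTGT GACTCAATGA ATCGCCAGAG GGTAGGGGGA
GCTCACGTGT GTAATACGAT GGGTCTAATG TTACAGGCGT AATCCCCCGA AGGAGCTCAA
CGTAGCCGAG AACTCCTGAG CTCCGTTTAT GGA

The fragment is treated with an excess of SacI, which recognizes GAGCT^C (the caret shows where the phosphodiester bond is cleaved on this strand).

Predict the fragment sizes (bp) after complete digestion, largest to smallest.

63, 54, 25, 11 bp

SacI sites (GAGCTC) start at positions 59, 113, 138.
SacI cuts after base 5 of each site (before the last base), so after positions 63, 117, 142.
Linear molecule, 3 cuts → 4 fragments:
  1–63 → 63 bp
  64–117 → 54 bp
  118–142 → 25 bp
  143–153 → 11 bp
Sorted largest to smallest: 63, 54, 25, 11 bp.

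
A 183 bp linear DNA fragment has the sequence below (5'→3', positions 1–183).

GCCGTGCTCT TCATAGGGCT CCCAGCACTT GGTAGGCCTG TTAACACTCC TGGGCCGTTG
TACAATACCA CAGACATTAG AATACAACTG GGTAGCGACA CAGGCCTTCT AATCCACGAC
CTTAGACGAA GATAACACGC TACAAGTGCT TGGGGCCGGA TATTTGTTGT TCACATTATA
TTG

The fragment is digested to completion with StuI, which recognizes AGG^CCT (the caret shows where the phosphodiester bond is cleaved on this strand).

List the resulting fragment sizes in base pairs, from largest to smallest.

79, 68, 36 bp

StuI sites (AGGCCT) start at positions 34, 102.
StuI cuts after base 3 of each site, so after positions 36, 104.
Linear molecule, 2 cuts → 3 fragments:
  1–36 → 36 bp
  37–104 → 68 bp
  105–183 → 79 bp
Sorted largest to smallest: 79, 68, 36 bp.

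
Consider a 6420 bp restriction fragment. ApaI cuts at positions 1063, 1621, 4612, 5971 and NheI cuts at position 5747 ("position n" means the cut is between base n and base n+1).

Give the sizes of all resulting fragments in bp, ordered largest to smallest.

2991, 1135, 1063, 558, 449, 224 bp

Combined cut positions (sorted): 1063, 1621, 4612, 5747, 5971.
Linear molecule, 5 cuts → 6 fragments:
  1063 − 0 = 1063 bp
  1621 − 1063 = 558 bp
  4612 − 1621 = 2991 bp
  5747 − 4612 = 1135 bp
  5971 − 5747 = 224 bp
  6420 − 5971 = 449 bp
Sorted largest to smallest: 2991, 1135, 1063, 558, 449, 224 bp.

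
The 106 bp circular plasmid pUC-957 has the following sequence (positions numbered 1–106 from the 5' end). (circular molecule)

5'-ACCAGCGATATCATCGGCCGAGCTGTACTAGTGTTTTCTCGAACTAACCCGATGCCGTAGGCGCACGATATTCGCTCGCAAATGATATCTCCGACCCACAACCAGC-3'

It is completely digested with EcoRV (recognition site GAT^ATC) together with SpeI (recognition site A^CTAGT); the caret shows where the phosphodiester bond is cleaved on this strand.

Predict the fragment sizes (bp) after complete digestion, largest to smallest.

59, 29, 18 bp

EcoRV sites (GATATC) start at positions 7, 84.
EcoRV cuts after base 3 of each site, so after positions 9, 86.
The SpeI site (ACTAGT) starts at position 27.
SpeI cuts after the first base of each site, so after position 27.
Combined cut positions: 9, 27, 86.
Circular molecule, 3 cuts → 3 fragments:
  10–27 → 18 bp
  28–86 → 59 bp
  87–106 then 1–9 → 20 + 9 = 29 bp
Sorted largest to smallest: 59, 29, 18 bp.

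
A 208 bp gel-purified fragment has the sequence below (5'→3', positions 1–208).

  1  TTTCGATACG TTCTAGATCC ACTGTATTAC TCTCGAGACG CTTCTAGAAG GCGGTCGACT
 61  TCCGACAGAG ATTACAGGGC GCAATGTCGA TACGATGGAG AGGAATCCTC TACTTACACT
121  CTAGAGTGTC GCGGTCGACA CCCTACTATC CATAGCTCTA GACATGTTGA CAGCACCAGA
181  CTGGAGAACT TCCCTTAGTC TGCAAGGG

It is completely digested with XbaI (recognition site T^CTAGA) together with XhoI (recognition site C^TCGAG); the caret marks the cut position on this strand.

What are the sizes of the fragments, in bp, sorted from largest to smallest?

XbaI sites (TCTAGA) start at positions 12, 43, 120, 157.
XbaI cuts after the first base of each site, so after positions 12, 43, 120, 157.
The XhoI site (CTCGAG) starts at position 32.
XhoI cuts after the first base of each site, so after position 32.
Combined cut positions: 12, 32, 43, 120, 157.
Linear molecule, 5 cuts → 6 fragments:
  1–12 → 12 bp
  13–32 → 20 bp
  33–43 → 11 bp
  44–120 → 77 bp
  121–157 → 37 bp
  158–208 → 51 bp
Sorted largest to smallest: 77, 51, 37, 20, 12, 11 bp.

77, 51, 37, 20, 12, 11 bp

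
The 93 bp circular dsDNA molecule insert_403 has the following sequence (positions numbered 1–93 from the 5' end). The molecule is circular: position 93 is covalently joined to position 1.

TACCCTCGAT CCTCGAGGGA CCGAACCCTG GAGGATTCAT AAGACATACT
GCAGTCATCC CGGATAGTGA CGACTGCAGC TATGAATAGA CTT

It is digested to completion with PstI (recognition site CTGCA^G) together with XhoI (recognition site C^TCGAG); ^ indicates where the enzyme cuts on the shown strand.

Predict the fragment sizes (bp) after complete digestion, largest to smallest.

PstI sites (CTGCAG) start at positions 49, 74.
PstI cuts after base 5 of each site (before the last base), so after positions 53, 78.
The XhoI site (CTCGAG) starts at position 12.
XhoI cuts after the first base of each site, so after position 12.
Combined cut positions: 12, 53, 78.
Circular molecule, 3 cuts → 3 fragments:
  13–53 → 41 bp
  54–78 → 25 bp
  79–93 then 1–12 → 15 + 12 = 27 bp
Sorted largest to smallest: 41, 27, 25 bp.

41, 27, 25 bp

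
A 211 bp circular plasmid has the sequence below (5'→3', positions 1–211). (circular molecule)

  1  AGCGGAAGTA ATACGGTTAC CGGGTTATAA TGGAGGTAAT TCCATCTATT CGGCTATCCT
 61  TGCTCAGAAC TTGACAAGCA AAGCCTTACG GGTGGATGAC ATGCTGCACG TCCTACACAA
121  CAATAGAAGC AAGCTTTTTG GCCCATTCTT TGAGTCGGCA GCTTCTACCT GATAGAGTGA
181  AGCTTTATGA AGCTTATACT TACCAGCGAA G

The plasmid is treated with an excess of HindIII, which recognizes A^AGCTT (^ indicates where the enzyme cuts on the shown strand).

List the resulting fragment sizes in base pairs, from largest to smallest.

152, 49, 10 bp

HindIII sites (AAGCTT) start at positions 131, 180, 190.
HindIII cuts after the first base of each site, so after positions 131, 180, 190.
Circular molecule, 3 cuts → 3 fragments:
  132–180 → 49 bp
  181–190 → 10 bp
  191–211 then 1–131 → 21 + 131 = 152 bp
Sorted largest to smallest: 152, 49, 10 bp.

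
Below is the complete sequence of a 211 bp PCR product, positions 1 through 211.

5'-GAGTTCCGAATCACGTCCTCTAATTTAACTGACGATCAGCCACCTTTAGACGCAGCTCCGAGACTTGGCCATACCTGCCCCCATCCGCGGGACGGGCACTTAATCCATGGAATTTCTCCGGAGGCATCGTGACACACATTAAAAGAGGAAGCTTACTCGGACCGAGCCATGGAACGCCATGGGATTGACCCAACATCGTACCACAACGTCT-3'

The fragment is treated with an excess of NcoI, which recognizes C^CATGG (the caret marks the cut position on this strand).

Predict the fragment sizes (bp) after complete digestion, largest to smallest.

NcoI sites (CCATGG) start at positions 105, 167, 177.
NcoI cuts after the first base of each site, so after positions 105, 167, 177.
Linear molecule, 3 cuts → 4 fragments:
  1–105 → 105 bp
  106–167 → 62 bp
  168–177 → 10 bp
  178–211 → 34 bp
Sorted largest to smallest: 105, 62, 34, 10 bp.

105, 62, 34, 10 bp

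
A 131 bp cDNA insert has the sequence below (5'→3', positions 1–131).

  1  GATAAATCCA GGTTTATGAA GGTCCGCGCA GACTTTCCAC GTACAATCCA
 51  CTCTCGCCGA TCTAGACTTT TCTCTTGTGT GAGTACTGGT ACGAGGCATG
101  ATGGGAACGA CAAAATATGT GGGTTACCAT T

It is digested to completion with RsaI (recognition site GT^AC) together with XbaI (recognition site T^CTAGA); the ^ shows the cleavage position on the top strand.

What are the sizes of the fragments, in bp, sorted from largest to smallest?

42, 41, 23, 19, 6 bp

RsaI sites (GTAC) start at positions 41, 83, 89.
RsaI cuts after base 2 of each site, so after positions 42, 84, 90.
The XbaI site (TCTAGA) starts at position 61.
XbaI cuts after the first base of each site, so after position 61.
Combined cut positions: 42, 61, 84, 90.
Linear molecule, 4 cuts → 5 fragments:
  1–42 → 42 bp
  43–61 → 19 bp
  62–84 → 23 bp
  85–90 → 6 bp
  91–131 → 41 bp
Sorted largest to smallest: 42, 41, 23, 19, 6 bp.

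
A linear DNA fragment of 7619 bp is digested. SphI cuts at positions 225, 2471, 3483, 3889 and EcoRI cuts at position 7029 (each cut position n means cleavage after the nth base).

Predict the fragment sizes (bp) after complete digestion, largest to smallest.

Combined cut positions (sorted): 225, 2471, 3483, 3889, 7029.
Linear molecule, 5 cuts → 6 fragments:
  225 − 0 = 225 bp
  2471 − 225 = 2246 bp
  3483 − 2471 = 1012 bp
  3889 − 3483 = 406 bp
  7029 − 3889 = 3140 bp
  7619 − 7029 = 590 bp
Sorted largest to smallest: 3140, 2246, 1012, 590, 406, 225 bp.

3140, 2246, 1012, 590, 406, 225 bp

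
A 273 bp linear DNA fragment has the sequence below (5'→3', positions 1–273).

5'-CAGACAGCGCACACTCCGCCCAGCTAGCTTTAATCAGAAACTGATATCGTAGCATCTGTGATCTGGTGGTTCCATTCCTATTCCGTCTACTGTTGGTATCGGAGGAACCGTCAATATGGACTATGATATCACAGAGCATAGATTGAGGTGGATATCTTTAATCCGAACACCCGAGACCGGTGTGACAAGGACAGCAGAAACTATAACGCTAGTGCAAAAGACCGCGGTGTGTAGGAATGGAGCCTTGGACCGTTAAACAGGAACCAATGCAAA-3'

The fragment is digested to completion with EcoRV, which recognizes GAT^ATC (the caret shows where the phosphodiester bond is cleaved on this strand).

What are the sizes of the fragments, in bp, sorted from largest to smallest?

EcoRV sites (GATATC) start at positions 43, 125, 151.
EcoRV cuts after base 3 of each site, so after positions 45, 127, 153.
Linear molecule, 3 cuts → 4 fragments:
  1–45 → 45 bp
  46–127 → 82 bp
  128–153 → 26 bp
  154–273 → 120 bp
Sorted largest to smallest: 120, 82, 45, 26 bp.

120, 82, 45, 26 bp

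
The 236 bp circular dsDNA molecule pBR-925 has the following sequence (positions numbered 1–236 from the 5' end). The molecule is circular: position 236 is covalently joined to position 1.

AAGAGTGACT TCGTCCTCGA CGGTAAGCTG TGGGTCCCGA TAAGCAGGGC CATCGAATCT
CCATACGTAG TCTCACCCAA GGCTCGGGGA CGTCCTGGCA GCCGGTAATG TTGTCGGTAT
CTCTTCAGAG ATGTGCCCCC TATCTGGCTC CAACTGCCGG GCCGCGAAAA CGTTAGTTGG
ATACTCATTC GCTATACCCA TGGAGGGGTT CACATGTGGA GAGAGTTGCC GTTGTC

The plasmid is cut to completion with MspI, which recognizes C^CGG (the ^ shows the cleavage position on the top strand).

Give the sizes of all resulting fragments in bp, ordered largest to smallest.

MspI sites (CCGG) start at positions 102, 157.
MspI cuts after the first base of each site, so after positions 102, 157.
Circular molecule, 2 cuts → 2 fragments:
  103–157 → 55 bp
  158–236 then 1–102 → 79 + 102 = 181 bp
Sorted largest to smallest: 181, 55 bp.

181, 55 bp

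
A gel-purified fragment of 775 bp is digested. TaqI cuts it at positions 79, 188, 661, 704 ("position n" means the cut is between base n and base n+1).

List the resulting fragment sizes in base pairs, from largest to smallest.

Linear molecule, 4 cuts → 5 fragments:
  79 − 0 = 79 bp
  188 − 79 = 109 bp
  661 − 188 = 473 bp
  704 − 661 = 43 bp
  775 − 704 = 71 bp
Sorted largest to smallest: 473, 109, 79, 71, 43 bp.

473, 109, 79, 71, 43 bp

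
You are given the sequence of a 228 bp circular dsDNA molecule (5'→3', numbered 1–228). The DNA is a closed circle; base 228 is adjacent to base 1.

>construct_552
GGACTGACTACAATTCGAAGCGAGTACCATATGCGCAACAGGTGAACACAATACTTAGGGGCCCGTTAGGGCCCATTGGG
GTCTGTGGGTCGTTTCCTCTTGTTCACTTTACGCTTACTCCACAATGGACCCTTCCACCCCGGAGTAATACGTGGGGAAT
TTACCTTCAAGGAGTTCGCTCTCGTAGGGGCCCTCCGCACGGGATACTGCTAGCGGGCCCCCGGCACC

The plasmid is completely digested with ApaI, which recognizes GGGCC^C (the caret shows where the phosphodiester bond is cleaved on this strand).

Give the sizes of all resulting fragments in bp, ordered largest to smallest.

ApaI sites (GGGCCC) start at positions 59, 69, 188, 215.
ApaI cuts after base 5 of each site (before the last base), so after positions 63, 73, 192, 219.
Circular molecule, 4 cuts → 4 fragments:
  64–73 → 10 bp
  74–192 → 119 bp
  193–219 → 27 bp
  220–228 then 1–63 → 9 + 63 = 72 bp
Sorted largest to smallest: 119, 72, 27, 10 bp.

119, 72, 27, 10 bp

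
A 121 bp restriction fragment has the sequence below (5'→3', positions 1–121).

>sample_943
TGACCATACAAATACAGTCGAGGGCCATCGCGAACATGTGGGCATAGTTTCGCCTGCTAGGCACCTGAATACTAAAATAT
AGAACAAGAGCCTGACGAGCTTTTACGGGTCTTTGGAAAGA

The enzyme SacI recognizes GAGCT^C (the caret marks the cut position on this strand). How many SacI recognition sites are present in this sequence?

No occurrence of GAGCTC is present in the sequence.
SacI does not cut: 0 sites.

0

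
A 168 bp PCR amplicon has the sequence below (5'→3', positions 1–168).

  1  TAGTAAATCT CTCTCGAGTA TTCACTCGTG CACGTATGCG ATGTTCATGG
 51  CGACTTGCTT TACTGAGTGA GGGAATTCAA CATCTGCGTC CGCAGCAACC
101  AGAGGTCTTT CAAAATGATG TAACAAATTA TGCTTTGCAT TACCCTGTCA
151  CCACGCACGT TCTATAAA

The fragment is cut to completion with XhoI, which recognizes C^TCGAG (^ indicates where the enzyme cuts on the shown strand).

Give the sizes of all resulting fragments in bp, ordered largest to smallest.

The XhoI site (CTCGAG) starts at position 13.
XhoI cuts after the first base of each site, so after position 13.
Linear molecule, 1 cut → 2 fragments:
  1–13 → 13 bp
  14–168 → 155 bp
Sorted largest to smallest: 155, 13 bp.

155, 13 bp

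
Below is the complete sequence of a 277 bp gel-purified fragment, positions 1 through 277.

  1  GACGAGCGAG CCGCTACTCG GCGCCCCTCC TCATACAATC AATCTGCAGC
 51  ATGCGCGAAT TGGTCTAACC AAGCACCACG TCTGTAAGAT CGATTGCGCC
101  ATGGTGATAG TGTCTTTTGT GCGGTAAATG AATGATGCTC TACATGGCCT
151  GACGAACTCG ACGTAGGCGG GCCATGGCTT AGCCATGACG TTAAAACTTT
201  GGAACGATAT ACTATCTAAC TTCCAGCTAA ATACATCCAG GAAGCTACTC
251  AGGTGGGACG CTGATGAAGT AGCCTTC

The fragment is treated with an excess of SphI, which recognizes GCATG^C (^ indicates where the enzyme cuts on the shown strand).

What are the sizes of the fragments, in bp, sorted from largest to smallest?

The SphI site (GCATGC) starts at position 49.
SphI cuts after base 5 of each site (before the last base), so after position 53.
Linear molecule, 1 cut → 2 fragments:
  1–53 → 53 bp
  54–277 → 224 bp
Sorted largest to smallest: 224, 53 bp.

224, 53 bp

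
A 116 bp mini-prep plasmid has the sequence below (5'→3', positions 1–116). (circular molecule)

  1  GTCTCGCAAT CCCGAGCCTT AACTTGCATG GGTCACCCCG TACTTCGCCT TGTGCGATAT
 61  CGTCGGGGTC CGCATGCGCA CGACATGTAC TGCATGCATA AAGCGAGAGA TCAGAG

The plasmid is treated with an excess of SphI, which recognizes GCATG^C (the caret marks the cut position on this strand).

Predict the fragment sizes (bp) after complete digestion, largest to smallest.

96, 20 bp

SphI sites (GCATGC) start at positions 72, 92.
SphI cuts after base 5 of each site (before the last base), so after positions 76, 96.
Circular molecule, 2 cuts → 2 fragments:
  77–96 → 20 bp
  97–116 then 1–76 → 20 + 76 = 96 bp
Sorted largest to smallest: 96, 20 bp.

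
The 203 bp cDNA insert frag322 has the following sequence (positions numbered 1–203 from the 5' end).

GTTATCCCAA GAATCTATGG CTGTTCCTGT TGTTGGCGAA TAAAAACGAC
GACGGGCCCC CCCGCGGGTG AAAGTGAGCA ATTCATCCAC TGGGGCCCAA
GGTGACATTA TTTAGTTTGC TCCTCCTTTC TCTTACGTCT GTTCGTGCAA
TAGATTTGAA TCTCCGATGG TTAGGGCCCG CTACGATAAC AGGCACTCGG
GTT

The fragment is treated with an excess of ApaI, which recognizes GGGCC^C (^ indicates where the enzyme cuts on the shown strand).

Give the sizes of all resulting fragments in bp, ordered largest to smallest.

81, 58, 39, 25 bp

ApaI sites (GGGCCC) start at positions 54, 93, 174.
ApaI cuts after base 5 of each site (before the last base), so after positions 58, 97, 178.
Linear molecule, 3 cuts → 4 fragments:
  1–58 → 58 bp
  59–97 → 39 bp
  98–178 → 81 bp
  179–203 → 25 bp
Sorted largest to smallest: 81, 58, 39, 25 bp.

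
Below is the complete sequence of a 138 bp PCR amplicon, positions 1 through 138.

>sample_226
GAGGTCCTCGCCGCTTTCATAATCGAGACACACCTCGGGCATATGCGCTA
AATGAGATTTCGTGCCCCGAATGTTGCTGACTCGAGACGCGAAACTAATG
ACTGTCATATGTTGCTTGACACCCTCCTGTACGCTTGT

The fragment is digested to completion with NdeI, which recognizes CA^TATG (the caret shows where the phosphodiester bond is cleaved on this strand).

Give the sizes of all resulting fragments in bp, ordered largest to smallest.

NdeI sites (CATATG) start at positions 40, 106.
NdeI cuts after base 2 of each site, so after positions 41, 107.
Linear molecule, 2 cuts → 3 fragments:
  1–41 → 41 bp
  42–107 → 66 bp
  108–138 → 31 bp
Sorted largest to smallest: 66, 41, 31 bp.

66, 41, 31 bp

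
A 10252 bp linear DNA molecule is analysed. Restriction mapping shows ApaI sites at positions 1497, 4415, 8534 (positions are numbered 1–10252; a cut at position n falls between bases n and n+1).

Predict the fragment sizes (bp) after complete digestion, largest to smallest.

4119, 2918, 1718, 1497 bp

Linear molecule, 3 cuts → 4 fragments:
  1497 − 0 = 1497 bp
  4415 − 1497 = 2918 bp
  8534 − 4415 = 4119 bp
  10252 − 8534 = 1718 bp
Sorted largest to smallest: 4119, 2918, 1718, 1497 bp.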